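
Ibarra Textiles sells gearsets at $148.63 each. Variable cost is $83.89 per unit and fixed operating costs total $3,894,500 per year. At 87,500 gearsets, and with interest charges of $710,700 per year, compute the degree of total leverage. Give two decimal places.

5.35

Total contribution margin = 87,500 × $64.74 = $5,664,750.00.
Subtracting fixed costs: EBIT = $5,664,750.00 − $3,894,500 = $1,770,250.00. Interest = $710,700.00, so EBIT − I = $1,059,550.00.
Degree of total leverage = total CM / (EBIT − interest) = $5,664,750.00 / $1,059,550.00 = 5.3464.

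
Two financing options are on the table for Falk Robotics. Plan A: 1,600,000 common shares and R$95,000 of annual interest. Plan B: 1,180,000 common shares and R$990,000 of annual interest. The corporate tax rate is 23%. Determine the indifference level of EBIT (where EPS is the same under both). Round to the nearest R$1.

At indifference, (EBIT − 95,000)(1 − t)/1,600,000 = (EBIT − 990,000)(1 − t)/1,180,000.
The (1 − t) factor cancels: (EBIT − 95,000) × 1,180,000 = (EBIT − 990,000) × 1,600,000.
EBIT × (1,600,000 − 1,180,000) = 990,000 × 1,600,000 − 95,000 × 1,180,000 = 1,471,900,000,000, so EBIT = 1,471,900,000,000 ÷ 420,000 = 3,504,523.81.

R$3,504,524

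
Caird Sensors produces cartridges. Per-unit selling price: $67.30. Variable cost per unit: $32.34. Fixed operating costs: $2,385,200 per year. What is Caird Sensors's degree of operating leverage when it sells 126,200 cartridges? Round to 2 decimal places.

Total contribution margin = 126,200 × $34.96 = $4,411,952.00.
Subtracting fixed costs: EBIT = $4,411,952.00 − $2,385,200 = $2,026,752.00.
Degree of operating leverage = $4,411,952.00 / $2,026,752.00 = 2.1769.

2.18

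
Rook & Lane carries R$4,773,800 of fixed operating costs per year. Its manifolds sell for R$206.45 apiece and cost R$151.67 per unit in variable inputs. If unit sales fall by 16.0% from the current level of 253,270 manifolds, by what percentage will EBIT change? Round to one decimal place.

At 253,270 units, contribution = 253,270 × R$54.78 = R$13,874,130.60.
Subtracting fixed costs: EBIT = R$13,874,130.60 − R$4,773,800 = R$9,100,330.60.
So DOL = total CM / EBIT = R$13,874,130.60 / R$9,100,330.60 = 1.5246.
%ΔEBIT = DOL × %ΔSales = 1.5246 × -16.0% = -24.4%.

-24.4%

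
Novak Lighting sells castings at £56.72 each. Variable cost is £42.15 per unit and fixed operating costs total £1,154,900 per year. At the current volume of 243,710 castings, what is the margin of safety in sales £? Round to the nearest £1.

£9,327,286

Each unit contributes £56.72 − £42.15 = £14.57. Break-even units = £1,154,900 ÷ £14.57 = 79,265.61; break-even revenue = 79,265.61 × £56.72 = £4,495,945.64.
Current sales = 243,710 × £56.72 = £13,823,231.20.
Margin of safety = £13,823,231.20 − £4,495,945.64 = £9,327,286.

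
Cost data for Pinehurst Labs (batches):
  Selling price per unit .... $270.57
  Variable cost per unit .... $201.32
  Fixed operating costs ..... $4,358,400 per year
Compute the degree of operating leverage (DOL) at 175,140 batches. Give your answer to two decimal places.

1.56

Contribution at this volume is 175,140 × $69.25 = $12,128,445.00.
Operating income = contribution − fixed costs = $12,128,445.00 − $4,358,400 = $7,770,045.00.
DOL = contribution ÷ EBIT = $12,128,445.00 ÷ $7,770,045.00 = 1.5609.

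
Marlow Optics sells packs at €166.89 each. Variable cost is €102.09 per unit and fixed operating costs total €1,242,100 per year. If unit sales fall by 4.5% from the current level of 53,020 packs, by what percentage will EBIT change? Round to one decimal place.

Contribution at this volume is 53,020 × €64.80 = €3,435,696.00.
Subtracting fixed costs: EBIT = €3,435,696.00 − €1,242,100 = €2,193,596.00.
DOL = contribution ÷ EBIT = €3,435,696.00 ÷ €2,193,596.00 = 1.5662.
Operating income changes by 1.5662 × -4.5% = -7.0%.

-7.0%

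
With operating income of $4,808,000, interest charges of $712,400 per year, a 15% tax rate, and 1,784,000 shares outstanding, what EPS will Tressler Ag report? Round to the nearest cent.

Interest = $712,400.00, so EBT = $4,808,000 − $712,400.00 = $4,095,600.00.
Net income = $4,095,600.00 × (1 − 0.15) = $3,481,260.00.
Per share: $3,481,260.00 / 1,784,000 shares = $1.95.

$1.95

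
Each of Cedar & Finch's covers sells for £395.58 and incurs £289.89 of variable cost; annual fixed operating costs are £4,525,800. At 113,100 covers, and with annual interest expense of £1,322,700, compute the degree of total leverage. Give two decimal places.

1.96

At 113,100 units, contribution = 113,100 × £105.69 = £11,953,539.00.
Subtracting fixed costs: EBIT = £11,953,539.00 − £4,525,800 = £7,427,739.00. Interest = £1,322,700.00, so EBIT − I = £6,105,039.00.
Degree of total leverage = total CM / (EBIT − interest) = £11,953,539.00 / £6,105,039.00 = 1.9580.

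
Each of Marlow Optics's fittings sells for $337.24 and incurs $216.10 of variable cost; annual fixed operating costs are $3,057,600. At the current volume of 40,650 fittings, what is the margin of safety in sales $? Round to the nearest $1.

$5,196,795

Contribution margin per unit = $337.24 − $216.10 = $121.14. Break-even units = $3,057,600 ÷ $121.14 = 25,240.22; break-even revenue = 25,240.22 × $337.24 = $8,512,011.09.
Current sales = 40,650 × $337.24 = $13,708,806.00.
Margin of safety = $13,708,806.00 − $8,512,011.09 = $5,196,795.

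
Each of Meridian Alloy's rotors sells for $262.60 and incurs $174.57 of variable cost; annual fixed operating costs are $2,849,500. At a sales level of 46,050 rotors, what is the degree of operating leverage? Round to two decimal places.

Contribution at this volume is 46,050 × $88.03 = $4,053,781.50.
Operating income = contribution − fixed costs = $4,053,781.50 − $2,849,500 = $1,204,281.50.
DOL = contribution ÷ EBIT = $4,053,781.50 ÷ $1,204,281.50 = 3.3661.

3.37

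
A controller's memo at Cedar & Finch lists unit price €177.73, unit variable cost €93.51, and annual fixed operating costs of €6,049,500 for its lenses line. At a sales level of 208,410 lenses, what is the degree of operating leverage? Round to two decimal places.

1.53

Contribution at this volume is 208,410 × €84.22 = €17,552,290.20.
Subtracting fixed costs: EBIT = €17,552,290.20 − €6,049,500 = €11,502,790.20.
Degree of operating leverage = €17,552,290.20 / €11,502,790.20 = 1.5259.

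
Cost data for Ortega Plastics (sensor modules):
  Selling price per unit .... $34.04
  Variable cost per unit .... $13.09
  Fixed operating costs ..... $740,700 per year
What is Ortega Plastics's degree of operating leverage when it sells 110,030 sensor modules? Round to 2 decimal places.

Contribution at this volume is 110,030 × $20.95 = $2,305,128.50.
Subtracting fixed costs: EBIT = $2,305,128.50 − $740,700 = $1,564,428.50.
So DOL = total CM / EBIT = $2,305,128.50 / $1,564,428.50 = 1.4735.

1.47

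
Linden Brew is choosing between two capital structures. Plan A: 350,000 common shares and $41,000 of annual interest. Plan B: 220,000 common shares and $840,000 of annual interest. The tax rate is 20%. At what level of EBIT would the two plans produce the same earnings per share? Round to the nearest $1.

$2,192,154

Set EPS_A = EPS_B: (EBIT − $41,000)(1 − 0.20) ÷ 350,000 = (EBIT − $840,000)(1 − 0.20) ÷ 220,000.
The (1 − t) factor cancels: (EBIT − 41,000) × 220,000 = (EBIT − 840,000) × 350,000.
Solving, EBIT = (840,000·350,000 − 41,000·220,000) / (350,000 − 220,000) = 284,980,000,000 / 130,000 = 2,192,153.85.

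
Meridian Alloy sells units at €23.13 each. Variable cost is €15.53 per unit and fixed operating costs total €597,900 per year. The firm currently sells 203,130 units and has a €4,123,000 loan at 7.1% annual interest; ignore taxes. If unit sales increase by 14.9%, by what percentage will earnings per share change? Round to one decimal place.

+35.2%

At 203,130 units, contribution = 203,130 × €7.60 = €1,543,788.00.
EBIT = €1,543,788.00 − €597,900 = €945,888.00.
After interest of €292,733.00, pre-tax earnings = €653,155.00.
Degree of combined leverage = contribution ÷ (EBIT − I) = €1,543,788.00 ÷ €653,155.00 = 2.3636.
%ΔEPS = DCL × %ΔSales = 2.3636 × +14.9% = +35.2%.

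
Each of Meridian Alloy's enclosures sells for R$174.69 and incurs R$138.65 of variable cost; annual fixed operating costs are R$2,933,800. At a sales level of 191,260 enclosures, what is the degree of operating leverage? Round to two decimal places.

Contribution at this volume is 191,260 × R$36.04 = R$6,893,010.40.
Subtracting fixed costs: EBIT = R$6,893,010.40 − R$2,933,800 = R$3,959,210.40.
So DOL = total CM / EBIT = R$6,893,010.40 / R$3,959,210.40 = 1.7410.

1.74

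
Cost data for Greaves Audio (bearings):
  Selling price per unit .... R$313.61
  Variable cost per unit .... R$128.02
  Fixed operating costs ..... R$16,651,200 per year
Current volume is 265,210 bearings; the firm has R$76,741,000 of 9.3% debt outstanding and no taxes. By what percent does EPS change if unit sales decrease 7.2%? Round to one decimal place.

Contribution at this volume is 265,210 × R$185.59 = R$49,220,323.90.
EBIT = R$49,220,323.90 − R$16,651,200 = R$32,569,123.90.
Interest = R$7,136,913.00, so EBIT − I = R$25,432,210.90.
Degree of combined leverage = contribution ÷ (EBIT − I) = R$49,220,323.90 ÷ R$25,432,210.90 = 1.9354.
EPS therefore changes by 1.9354 × (-7.2%) = -13.9%.

-13.9%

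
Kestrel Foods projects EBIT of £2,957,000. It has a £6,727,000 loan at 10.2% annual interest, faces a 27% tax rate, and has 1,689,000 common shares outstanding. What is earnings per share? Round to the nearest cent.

£0.98

Pre-tax income = £2,957,000 − £686,154.00 = £2,270,846.00.
Net income = £2,270,846.00 × (1 − 0.27) = £1,657,717.58.
EPS = £1,657,717.58 ÷ 1,689,000 = £0.98.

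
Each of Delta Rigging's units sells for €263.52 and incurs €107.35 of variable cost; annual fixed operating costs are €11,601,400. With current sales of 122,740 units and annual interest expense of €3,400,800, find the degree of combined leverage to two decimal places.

4.60

At 122,740 units, contribution = 122,740 × €156.17 = €19,168,305.80.
Operating income = contribution − fixed costs = €19,168,305.80 − €11,601,400 = €7,566,905.80. Interest = €3,400,800.00.
DOL = €19,168,305.80 ÷ €7,566,905.80 = 2.5332; DFL = €7,566,905.80 ÷ €4,166,105.80 = 1.8163.
Combined leverage = 2.5332 × 1.8163 = 4.6011.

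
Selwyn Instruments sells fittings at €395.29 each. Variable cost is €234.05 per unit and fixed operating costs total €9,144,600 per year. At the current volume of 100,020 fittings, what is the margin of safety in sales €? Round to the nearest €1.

Unit CM = price − variable cost = €395.29 − €234.05 = €161.24. Break-even units = €9,144,600 ÷ €161.24 = 56,714.21; break-even revenue = 56,714.21 × €395.29 = €22,418,561.98.
Actual sales revenue = 100,020 × €395.29 = €39,536,905.80.
Margin of safety = €39,536,905.80 − €22,418,561.98 = €17,118,344.

€17,118,344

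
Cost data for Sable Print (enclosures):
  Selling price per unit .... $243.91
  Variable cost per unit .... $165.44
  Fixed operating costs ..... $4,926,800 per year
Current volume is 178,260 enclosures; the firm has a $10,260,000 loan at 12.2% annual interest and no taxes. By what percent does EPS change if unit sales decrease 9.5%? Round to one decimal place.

Total contribution margin = 178,260 × $78.47 = $13,988,062.20.
Subtracting fixed costs: EBIT = $13,988,062.20 − $4,926,800 = $9,061,262.20.
Interest = $1,251,720.00, so EBIT − I = $7,809,542.20.
DCL = total CM / (EBIT − I) = $13,988,062.20 / $7,809,542.20 = 1.7912.
EPS therefore changes by 1.7912 × (-9.5%) = -17.0%.

-17.0%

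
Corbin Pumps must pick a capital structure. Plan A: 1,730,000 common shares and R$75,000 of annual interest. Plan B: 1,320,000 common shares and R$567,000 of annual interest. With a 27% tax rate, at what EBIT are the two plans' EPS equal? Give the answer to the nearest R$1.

R$2,151,000

Set EPS_A = EPS_B: (EBIT − R$75,000)(1 − 0.27) ÷ 1,730,000 = (EBIT − R$567,000)(1 − 0.27) ÷ 1,320,000.
The (1 − t) factor cancels: (EBIT − 75,000) × 1,320,000 = (EBIT − 567,000) × 1,730,000.
Solving, EBIT = (567,000·1,730,000 − 75,000·1,320,000) / (1,730,000 − 1,320,000) = 881,910,000,000 / 410,000 = 2,151,000.00.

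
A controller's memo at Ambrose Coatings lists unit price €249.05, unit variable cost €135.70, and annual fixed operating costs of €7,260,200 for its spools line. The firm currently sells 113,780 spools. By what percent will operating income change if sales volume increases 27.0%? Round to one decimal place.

+61.8%

Total contribution margin = 113,780 × €113.35 = €12,896,963.00.
Subtracting fixed costs: EBIT = €12,896,963.00 − €7,260,200 = €5,636,763.00.
So DOL = total CM / EBIT = €12,896,963.00 / €5,636,763.00 = 2.2880.
So EBIT moves 2.2880 × (+27.0%) = +61.8%.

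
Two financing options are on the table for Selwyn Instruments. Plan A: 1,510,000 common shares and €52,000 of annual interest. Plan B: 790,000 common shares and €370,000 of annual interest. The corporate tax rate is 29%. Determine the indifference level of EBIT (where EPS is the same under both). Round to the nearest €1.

At indifference, (EBIT − 52,000)(1 − t)/1,510,000 = (EBIT − 370,000)(1 − t)/790,000.
The (1 − t) factor cancels: (EBIT − 52,000) × 790,000 = (EBIT − 370,000) × 1,510,000.
EBIT × (1,510,000 − 790,000) = 370,000 × 1,510,000 − 52,000 × 790,000 = 517,620,000,000, so EBIT = 517,620,000,000 ÷ 720,000 = 718,916.67.

€718,917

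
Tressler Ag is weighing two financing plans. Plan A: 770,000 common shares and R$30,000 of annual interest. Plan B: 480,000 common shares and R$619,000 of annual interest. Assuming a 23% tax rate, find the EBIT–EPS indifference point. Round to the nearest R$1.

R$1,593,897

At indifference, (EBIT − 30,000)(1 − t)/770,000 = (EBIT − 619,000)(1 − t)/480,000.
The (1 − t) factor cancels: (EBIT − 30,000) × 480,000 = (EBIT − 619,000) × 770,000.
EBIT × (770,000 − 480,000) = 619,000 × 770,000 − 30,000 × 480,000 = 462,230,000,000, so EBIT = 462,230,000,000 ÷ 290,000 = 1,593,896.55.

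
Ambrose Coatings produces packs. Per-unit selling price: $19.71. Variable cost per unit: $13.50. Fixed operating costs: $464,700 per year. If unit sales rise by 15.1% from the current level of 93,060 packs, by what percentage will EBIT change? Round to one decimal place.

+77.1%

At 93,060 units, contribution = 93,060 × $6.21 = $577,902.60.
EBIT = $577,902.60 − $464,700 = $113,202.60.
DOL = contribution ÷ EBIT = $577,902.60 ÷ $113,202.60 = 5.1050.
%ΔEBIT = DOL × %ΔSales = 5.1050 × +15.1% = +77.1%.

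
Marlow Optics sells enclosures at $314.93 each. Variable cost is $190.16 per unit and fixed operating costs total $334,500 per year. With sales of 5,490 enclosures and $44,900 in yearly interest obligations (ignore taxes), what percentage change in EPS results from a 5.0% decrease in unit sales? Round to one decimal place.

At 5,490 units, contribution = 5,490 × $124.77 = $684,987.30.
Subtracting fixed costs: EBIT = $684,987.30 − $334,500 = $350,487.30.
After interest of $44,900.00, pre-tax earnings = $305,587.30.
DCL = total CM / (EBIT − I) = $684,987.30 / $305,587.30 = 2.2415.
EPS therefore changes by 2.2415 × (-5.0%) = -11.2%.

-11.2%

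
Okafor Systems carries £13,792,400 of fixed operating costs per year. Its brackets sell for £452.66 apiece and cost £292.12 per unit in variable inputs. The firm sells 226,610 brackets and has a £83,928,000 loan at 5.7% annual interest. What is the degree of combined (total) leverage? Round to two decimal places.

2.04

Total contribution margin = 226,610 × £160.54 = £36,379,969.40.
Subtracting fixed costs: EBIT = £36,379,969.40 − £13,792,400 = £22,587,569.40. Interest = £4,783,896.00.
DOL = £36,379,969.40 ÷ £22,587,569.40 = 1.6106; DFL = £22,587,569.40 ÷ £17,803,673.40 = 1.2687.
Combined leverage = 1.6106 × 1.2687 = 2.0434.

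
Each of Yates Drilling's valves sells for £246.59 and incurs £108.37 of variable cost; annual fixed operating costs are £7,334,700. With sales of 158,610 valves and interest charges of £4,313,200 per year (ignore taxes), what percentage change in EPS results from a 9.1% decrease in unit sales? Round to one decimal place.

Total contribution margin = 158,610 × £138.22 = £21,923,074.20.
EBIT = £21,923,074.20 − £7,334,700 = £14,588,374.20.
Interest = £4,313,200.00, so EBIT − I = £10,275,174.20.
Degree of combined leverage = contribution ÷ (EBIT − I) = £21,923,074.20 ÷ £10,275,174.20 = 2.1336.
%ΔEPS = DCL × %ΔSales = 2.1336 × -9.1% = -19.4%.

-19.4%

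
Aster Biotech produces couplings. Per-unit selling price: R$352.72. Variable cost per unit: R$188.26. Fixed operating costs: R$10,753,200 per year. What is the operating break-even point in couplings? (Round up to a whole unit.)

Unit CM = price − variable cost = R$352.72 − R$188.26 = R$164.46.
Break-even volume = fixed costs ÷ CM per unit = R$10,753,200 ÷ R$164.46 = 65,384.90, so 65,385 couplings.

65,385 couplings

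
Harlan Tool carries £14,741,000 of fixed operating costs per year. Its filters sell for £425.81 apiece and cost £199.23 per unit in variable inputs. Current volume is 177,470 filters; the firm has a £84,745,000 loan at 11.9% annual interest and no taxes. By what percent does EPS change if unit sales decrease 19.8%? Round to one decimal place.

Contribution at this volume is 177,470 × £226.58 = £40,211,152.60.
Subtracting fixed costs: EBIT = £40,211,152.60 − £14,741,000 = £25,470,152.60.
After interest of £10,084,655.00, pre-tax earnings = £15,385,497.60.
Degree of combined leverage = contribution ÷ (EBIT − I) = £40,211,152.60 ÷ £15,385,497.60 = 2.6136.
%ΔEPS = DCL × %ΔSales = 2.6136 × -19.8% = -51.7%.

-51.7%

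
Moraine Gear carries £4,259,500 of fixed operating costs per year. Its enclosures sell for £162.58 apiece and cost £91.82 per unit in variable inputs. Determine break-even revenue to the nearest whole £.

£9,786,737

CM per unit = £162.58 − £91.82 = £70.76; CM ratio = £70.76 / £162.58 = 0.4352.
Break-even revenue = fixed costs × price ÷ CM = £4,259,500 × £162.58 ÷ £70.76 = £9,786,737.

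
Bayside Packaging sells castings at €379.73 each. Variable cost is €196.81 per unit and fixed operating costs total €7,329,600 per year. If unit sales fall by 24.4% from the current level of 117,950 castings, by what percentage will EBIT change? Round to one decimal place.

Contribution at this volume is 117,950 × €182.92 = €21,575,414.00.
Operating income = contribution − fixed costs = €21,575,414.00 − €7,329,600 = €14,245,814.00.
So DOL = total CM / EBIT = €21,575,414.00 / €14,245,814.00 = 1.5145.
%ΔEBIT = DOL × %ΔSales = 1.5145 × -24.4% = -37.0%.

-37.0%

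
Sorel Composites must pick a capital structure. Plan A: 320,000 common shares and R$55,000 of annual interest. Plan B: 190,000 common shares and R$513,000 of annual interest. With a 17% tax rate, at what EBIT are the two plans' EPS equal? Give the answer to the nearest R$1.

R$1,182,385

At indifference, (EBIT − 55,000)(1 − t)/320,000 = (EBIT − 513,000)(1 − t)/190,000.
Cancelling (1 − t) and cross-multiplying: 190,000·(EBIT − 55,000) = 320,000·(EBIT − 513,000).
EBIT × (320,000 − 190,000) = 513,000 × 320,000 − 55,000 × 190,000 = 153,710,000,000, so EBIT = 153,710,000,000 ÷ 130,000 = 1,182,384.62.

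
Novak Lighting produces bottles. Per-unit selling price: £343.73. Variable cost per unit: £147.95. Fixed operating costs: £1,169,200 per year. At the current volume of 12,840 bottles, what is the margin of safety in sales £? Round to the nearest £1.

Each unit contributes £343.73 − £147.95 = £195.78. Break-even units = £1,169,200 ÷ £195.78 = 5,972.01; break-even revenue = 5,972.01 × £343.73 = £2,052,758.79.
Actual sales revenue = 12,840 × £343.73 = £4,413,493.20.
Margin of safety = £4,413,493.20 − £2,052,758.79 = £2,360,734.

£2,360,734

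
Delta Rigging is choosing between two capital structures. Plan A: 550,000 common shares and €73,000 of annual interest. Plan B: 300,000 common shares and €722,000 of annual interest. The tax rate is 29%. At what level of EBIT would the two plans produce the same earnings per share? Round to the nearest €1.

€1,500,800

At indifference, (EBIT − 73,000)(1 − t)/550,000 = (EBIT − 722,000)(1 − t)/300,000.
Cancelling (1 − t) and cross-multiplying: 300,000·(EBIT − 73,000) = 550,000·(EBIT − 722,000).
Solving, EBIT = (722,000·550,000 − 73,000·300,000) / (550,000 − 300,000) = 375,200,000,000 / 250,000 = 1,500,800.00.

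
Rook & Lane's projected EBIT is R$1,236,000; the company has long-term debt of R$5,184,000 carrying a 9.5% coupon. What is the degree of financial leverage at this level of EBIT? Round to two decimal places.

Annual interest charges come to R$492,480.00.
DFL = EBIT ÷ (EBIT − I) = R$1,236,000 ÷ (R$1,236,000 − R$492,480.00) = R$1,236,000 ÷ R$743,520.00 = 1.6624.

1.66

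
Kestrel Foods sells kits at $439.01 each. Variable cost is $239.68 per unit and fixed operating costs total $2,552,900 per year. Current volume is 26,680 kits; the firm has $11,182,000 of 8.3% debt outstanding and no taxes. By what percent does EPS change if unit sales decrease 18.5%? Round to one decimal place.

Contribution at this volume is 26,680 × $199.33 = $5,318,124.40.
EBIT = $5,318,124.40 − $2,552,900 = $2,765,224.40.
Interest = $928,106.00, so EBIT − I = $1,837,118.40.
DCL = total CM / (EBIT − I) = $5,318,124.40 / $1,837,118.40 = 2.8948.
%ΔEPS = DCL × %ΔSales = 2.8948 × -18.5% = -53.6%.

-53.6%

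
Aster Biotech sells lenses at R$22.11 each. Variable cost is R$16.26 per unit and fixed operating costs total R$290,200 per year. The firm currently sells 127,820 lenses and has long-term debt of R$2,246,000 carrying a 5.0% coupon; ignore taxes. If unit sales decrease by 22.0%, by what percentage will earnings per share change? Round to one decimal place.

Contribution at this volume is 127,820 × R$5.85 = R$747,747.00.
EBIT = R$747,747.00 − R$290,200 = R$457,547.00.
After interest of R$112,300.00, pre-tax earnings = R$345,247.00.
DCL = total CM / (EBIT − I) = R$747,747.00 / R$345,247.00 = 2.1658.
%ΔEPS = DCL × %ΔSales = 2.1658 × -22.0% = -47.6%.

-47.6%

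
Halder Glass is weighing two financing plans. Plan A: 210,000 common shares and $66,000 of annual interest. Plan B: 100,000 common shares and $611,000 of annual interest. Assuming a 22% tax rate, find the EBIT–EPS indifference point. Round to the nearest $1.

At indifference, (EBIT − 66,000)(1 − t)/210,000 = (EBIT − 611,000)(1 − t)/100,000.
Cancelling (1 − t) and cross-multiplying: 100,000·(EBIT − 66,000) = 210,000·(EBIT − 611,000).
EBIT × (210,000 − 100,000) = 611,000 × 210,000 − 66,000 × 100,000 = 121,710,000,000, so EBIT = 121,710,000,000 ÷ 110,000 = 1,106,454.55.

$1,106,455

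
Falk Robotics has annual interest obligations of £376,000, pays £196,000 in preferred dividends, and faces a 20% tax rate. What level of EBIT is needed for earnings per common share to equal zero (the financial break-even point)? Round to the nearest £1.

£621,000

Preferred dividends are paid after tax, so their pre-tax equivalent is £196,000 ÷ (1 − 0.20) = £245,000.00.
EPS = 0 when EBIT covers interest plus the pre-tax preferred burden: £376,000 + £245,000.00 = £621,000.00.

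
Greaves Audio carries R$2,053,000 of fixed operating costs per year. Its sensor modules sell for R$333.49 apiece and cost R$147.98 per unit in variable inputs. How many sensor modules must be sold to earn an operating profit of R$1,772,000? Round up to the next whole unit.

Each unit contributes R$333.49 − R$147.98 = R$185.51.
Need Q such that Q × R$185.51 − R$2,053,000 = R$1,772,000, i.e. Q = R$3,825,000 / R$185.51 = 20,618.83 → 20,619.

20,619 sensor modules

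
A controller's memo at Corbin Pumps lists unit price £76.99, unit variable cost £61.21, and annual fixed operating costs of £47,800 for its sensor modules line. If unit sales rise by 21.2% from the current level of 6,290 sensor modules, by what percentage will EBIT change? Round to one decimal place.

At 6,290 units, contribution = 6,290 × £15.78 = £99,256.20.
EBIT = £99,256.20 − £47,800 = £51,456.20.
So DOL = total CM / EBIT = £99,256.20 / £51,456.20 = 1.9289.
%ΔEBIT = DOL × %ΔSales = 1.9289 × +21.2% = +40.9%.

+40.9%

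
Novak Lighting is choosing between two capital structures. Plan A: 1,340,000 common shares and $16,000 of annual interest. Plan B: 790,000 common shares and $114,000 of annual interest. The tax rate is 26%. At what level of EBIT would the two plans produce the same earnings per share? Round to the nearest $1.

At indifference, (EBIT − 16,000)(1 − t)/1,340,000 = (EBIT − 114,000)(1 − t)/790,000.
The (1 − t) factor cancels: (EBIT − 16,000) × 790,000 = (EBIT − 114,000) × 1,340,000.
Solving, EBIT = (114,000·1,340,000 − 16,000·790,000) / (1,340,000 − 790,000) = 140,120,000,000 / 550,000 = 254,763.64.

$254,764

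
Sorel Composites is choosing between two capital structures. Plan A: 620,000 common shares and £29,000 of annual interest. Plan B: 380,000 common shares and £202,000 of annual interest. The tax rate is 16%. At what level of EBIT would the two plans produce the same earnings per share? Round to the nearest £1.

£475,917

At indifference, (EBIT − 29,000)(1 − t)/620,000 = (EBIT − 202,000)(1 − t)/380,000.
The (1 − t) factor cancels: (EBIT − 29,000) × 380,000 = (EBIT − 202,000) × 620,000.
Solving, EBIT = (202,000·620,000 − 29,000·380,000) / (620,000 − 380,000) = 114,220,000,000 / 240,000 = 475,916.67.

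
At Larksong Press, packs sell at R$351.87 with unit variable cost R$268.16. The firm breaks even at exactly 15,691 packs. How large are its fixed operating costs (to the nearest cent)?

R$1,313,493.61

Unit CM = price − variable cost = R$351.87 − R$268.16 = R$83.71.
Since BE = FC / CM, FC = 15,691 × R$83.71 = R$1,313,493.61.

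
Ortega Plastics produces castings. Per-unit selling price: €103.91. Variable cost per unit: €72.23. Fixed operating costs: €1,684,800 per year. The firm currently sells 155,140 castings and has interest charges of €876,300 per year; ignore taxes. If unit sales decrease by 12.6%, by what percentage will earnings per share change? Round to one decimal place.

-26.3%

At 155,140 units, contribution = 155,140 × €31.68 = €4,914,835.20.
Operating income = contribution − fixed costs = €4,914,835.20 − €1,684,800 = €3,230,035.20.
After interest of €876,300.00, pre-tax earnings = €2,353,735.20.
DCL = total CM / (EBIT − I) = €4,914,835.20 / €2,353,735.20 = 2.0881.
EPS therefore changes by 2.0881 × (-12.6%) = -26.3%.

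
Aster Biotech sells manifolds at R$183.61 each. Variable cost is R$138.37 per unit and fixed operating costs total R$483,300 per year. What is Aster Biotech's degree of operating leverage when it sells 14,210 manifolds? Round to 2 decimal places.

4.03

Total contribution margin = 14,210 × R$45.24 = R$642,860.40.
Subtracting fixed costs: EBIT = R$642,860.40 − R$483,300 = R$159,560.40.
DOL = contribution ÷ EBIT = R$642,860.40 ÷ R$159,560.40 = 4.0289.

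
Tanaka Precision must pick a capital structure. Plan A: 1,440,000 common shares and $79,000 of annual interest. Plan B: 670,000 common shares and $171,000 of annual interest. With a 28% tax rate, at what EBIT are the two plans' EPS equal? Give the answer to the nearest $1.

$251,052

Set EPS_A = EPS_B: (EBIT − $79,000)(1 − 0.28) ÷ 1,440,000 = (EBIT − $171,000)(1 − 0.28) ÷ 670,000.
Cancelling (1 − t) and cross-multiplying: 670,000·(EBIT − 79,000) = 1,440,000·(EBIT − 171,000).
EBIT × (1,440,000 − 670,000) = 171,000 × 1,440,000 − 79,000 × 670,000 = 193,310,000,000, so EBIT = 193,310,000,000 ÷ 770,000 = 251,051.95.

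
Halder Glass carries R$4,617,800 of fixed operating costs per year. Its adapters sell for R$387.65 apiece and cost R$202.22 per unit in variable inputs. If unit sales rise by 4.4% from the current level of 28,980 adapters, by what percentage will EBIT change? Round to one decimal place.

+31.3%

Total contribution margin = 28,980 × R$185.43 = R$5,373,761.40.
Subtracting fixed costs: EBIT = R$5,373,761.40 − R$4,617,800 = R$755,961.40.
So DOL = total CM / EBIT = R$5,373,761.40 / R$755,961.40 = 7.1085.
%ΔEBIT = DOL × %ΔSales = 7.1085 × +4.4% = +31.3%.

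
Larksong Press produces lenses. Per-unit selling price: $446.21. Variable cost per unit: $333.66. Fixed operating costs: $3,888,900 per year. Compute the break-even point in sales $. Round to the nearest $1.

Contribution margin per unit = $446.21 − $333.66 = $112.55, a CM ratio of $112.55 ÷ $446.21 = 0.2522.
Break-even revenue = fixed costs × price ÷ CM = $3,888,900 × $446.21 ÷ $112.55 = $15,417,735.

$15,417,735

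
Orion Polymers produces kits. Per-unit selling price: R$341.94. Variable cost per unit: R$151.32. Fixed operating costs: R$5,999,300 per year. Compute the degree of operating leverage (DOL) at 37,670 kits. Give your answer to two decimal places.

Total contribution margin = 37,670 × R$190.62 = R$7,180,655.40.
EBIT = R$7,180,655.40 − R$5,999,300 = R$1,181,355.40.
So DOL = total CM / EBIT = R$7,180,655.40 / R$1,181,355.40 = 6.0783.

6.08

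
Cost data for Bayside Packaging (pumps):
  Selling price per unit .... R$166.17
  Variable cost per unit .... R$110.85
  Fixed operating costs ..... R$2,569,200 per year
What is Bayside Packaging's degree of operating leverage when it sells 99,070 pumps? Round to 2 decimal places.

Total contribution margin = 99,070 × R$55.32 = R$5,480,552.40.
Operating income = contribution − fixed costs = R$5,480,552.40 − R$2,569,200 = R$2,911,352.40.
So DOL = total CM / EBIT = R$5,480,552.40 / R$2,911,352.40 = 1.8825.

1.88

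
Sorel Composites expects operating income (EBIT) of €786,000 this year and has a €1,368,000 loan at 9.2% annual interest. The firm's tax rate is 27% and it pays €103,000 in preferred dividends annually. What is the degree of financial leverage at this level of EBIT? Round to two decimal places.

Interest = €125,856.00.
Pre-tax preferred-dividend burden = €103,000 ÷ (1 − 0.27) = €141,095.89.
DFL = EBIT ÷ [EBIT − I − D_p/(1−t)] = €786,000 ÷ [€786,000 − €125,856.00 − €141,095.89] = €786,000 ÷ €519,048.11 = 1.5143.

1.51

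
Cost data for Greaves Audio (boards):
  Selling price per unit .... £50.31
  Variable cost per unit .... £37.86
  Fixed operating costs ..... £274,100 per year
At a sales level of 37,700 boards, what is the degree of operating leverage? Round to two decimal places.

2.40

Total contribution margin = 37,700 × £12.45 = £469,365.00.
EBIT = £469,365.00 − £274,100 = £195,265.00.
DOL = contribution ÷ EBIT = £469,365.00 ÷ £195,265.00 = 2.4037.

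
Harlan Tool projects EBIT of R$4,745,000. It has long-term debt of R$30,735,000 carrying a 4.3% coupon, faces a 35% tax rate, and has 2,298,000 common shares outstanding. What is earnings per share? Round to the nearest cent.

R$0.97

Interest = R$1,321,605.00, so EBT = R$4,745,000 − R$1,321,605.00 = R$3,423,395.00.
Net income = R$3,423,395.00 × (1 − 0.35) = R$2,225,206.75.
EPS = R$2,225,206.75 ÷ 2,298,000 = R$0.97.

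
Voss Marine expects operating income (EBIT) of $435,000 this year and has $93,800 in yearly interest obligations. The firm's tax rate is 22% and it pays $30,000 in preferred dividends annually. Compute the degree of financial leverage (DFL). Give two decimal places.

1.44

Interest = $93,800.00.
Pre-tax preferred-dividend burden = $30,000 ÷ (1 − 0.22) = $38,461.54.
DFL = EBIT ÷ [EBIT − I − D_p/(1−t)] = $435,000 ÷ [$435,000 − $93,800.00 − $38,461.54] = $435,000 ÷ $302,738.46 = 1.4369.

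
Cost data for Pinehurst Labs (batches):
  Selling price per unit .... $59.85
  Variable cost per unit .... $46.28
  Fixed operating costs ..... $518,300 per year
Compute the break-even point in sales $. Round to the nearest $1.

$2,285,944

CM per unit = $59.85 − $46.28 = $13.57; CM ratio = $13.57 / $59.85 = 0.2267.
Break-even revenue = fixed costs × price ÷ CM = $518,300 × $59.85 ÷ $13.57 = $2,285,944.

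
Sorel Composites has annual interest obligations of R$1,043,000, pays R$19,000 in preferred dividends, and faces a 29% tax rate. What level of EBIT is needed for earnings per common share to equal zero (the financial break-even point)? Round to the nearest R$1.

Preferred dividends are paid after tax, so their pre-tax equivalent is R$19,000 ÷ (1 − 0.29) = R$26,760.56.
EPS = 0 when EBIT covers interest plus the pre-tax preferred burden: R$1,043,000 + R$26,760.56 = R$1,069,760.56.

R$1,069,761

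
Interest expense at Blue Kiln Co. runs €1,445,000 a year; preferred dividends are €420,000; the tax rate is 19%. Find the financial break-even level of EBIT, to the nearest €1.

Grossing the preferred dividend up to pre-tax terms: €420,000 / (1 − 0.19) = €518,518.52.
Financial break-even EBIT = interest + D_p ÷ (1 − t) = €1,445,000 + €518,518.52 = €1,963,518.52.

€1,963,519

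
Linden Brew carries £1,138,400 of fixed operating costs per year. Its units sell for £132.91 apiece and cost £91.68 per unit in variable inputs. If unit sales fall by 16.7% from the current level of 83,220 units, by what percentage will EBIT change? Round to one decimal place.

Total contribution margin = 83,220 × £41.23 = £3,431,160.60.
Operating income = contribution − fixed costs = £3,431,160.60 − £1,138,400 = £2,292,760.60.
Degree of operating leverage = £3,431,160.60 / £2,292,760.60 = 1.4965.
%ΔEBIT = DOL × %ΔSales = 1.4965 × -16.7% = -25.0%.

-25.0%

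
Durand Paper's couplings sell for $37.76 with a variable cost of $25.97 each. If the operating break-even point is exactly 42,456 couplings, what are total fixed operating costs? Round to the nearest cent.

$500,556.24

Unit CM = price − variable cost = $37.76 − $25.97 = $11.79.
Fixed costs = break-even units × CM = 42,456 × $11.79 = $500,556.24.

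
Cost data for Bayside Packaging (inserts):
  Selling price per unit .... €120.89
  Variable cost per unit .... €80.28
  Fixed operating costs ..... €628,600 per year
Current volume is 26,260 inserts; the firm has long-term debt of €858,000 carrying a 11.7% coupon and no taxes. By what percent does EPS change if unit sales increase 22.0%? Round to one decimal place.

+69.5%

At 26,260 units, contribution = 26,260 × €40.61 = €1,066,418.60.
Operating income = contribution − fixed costs = €1,066,418.60 − €628,600 = €437,818.60.
Interest = €100,386.00, so EBIT − I = €337,432.60.
Degree of combined leverage = contribution ÷ (EBIT − I) = €1,066,418.60 ÷ €337,432.60 = 3.1604.
%ΔEPS = DCL × %ΔSales = 3.1604 × +22.0% = +69.5%.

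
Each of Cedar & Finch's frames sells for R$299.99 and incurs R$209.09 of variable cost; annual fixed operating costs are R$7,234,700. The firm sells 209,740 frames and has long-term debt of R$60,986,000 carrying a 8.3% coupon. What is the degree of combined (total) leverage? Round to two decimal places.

Contribution at this volume is 209,740 × R$90.90 = R$19,065,366.00.
Operating income = contribution − fixed costs = R$19,065,366.00 − R$7,234,700 = R$11,830,666.00. Interest = R$5,061,838.00.
DOL = R$19,065,366.00 ÷ R$11,830,666.00 = 1.6115; DFL = R$11,830,666.00 ÷ R$6,768,828.00 = 1.7478.
DCL = DOL × DFL = 1.6115 × 1.7478 = 2.8166.

2.82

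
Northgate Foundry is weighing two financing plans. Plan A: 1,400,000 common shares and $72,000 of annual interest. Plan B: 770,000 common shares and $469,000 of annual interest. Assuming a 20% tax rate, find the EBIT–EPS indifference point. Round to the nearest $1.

$954,222

At indifference, (EBIT − 72,000)(1 − t)/1,400,000 = (EBIT − 469,000)(1 − t)/770,000.
Cancelling (1 − t) and cross-multiplying: 770,000·(EBIT − 72,000) = 1,400,000·(EBIT − 469,000).
EBIT × (1,400,000 − 770,000) = 469,000 × 1,400,000 − 72,000 × 770,000 = 601,160,000,000, so EBIT = 601,160,000,000 ÷ 630,000 = 954,222.22.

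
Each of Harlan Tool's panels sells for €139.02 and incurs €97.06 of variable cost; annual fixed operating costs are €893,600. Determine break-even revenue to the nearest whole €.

Contribution margin per unit = €139.02 − €97.06 = €41.96, a CM ratio of €41.96 ÷ €139.02 = 0.3018.
Break-even revenue = fixed costs × price ÷ CM = €893,600 × €139.02 ÷ €41.96 = €2,960,636.

€2,960,636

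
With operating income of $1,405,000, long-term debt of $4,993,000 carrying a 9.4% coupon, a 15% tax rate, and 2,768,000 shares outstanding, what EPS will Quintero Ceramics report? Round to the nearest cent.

Pre-tax income = $1,405,000 − $469,342.00 = $935,658.00.
After tax at 15%: net income = $935,658.00 × 0.85 = $795,309.30.
Per share: $795,309.30 / 2,768,000 shares = $0.29.

$0.29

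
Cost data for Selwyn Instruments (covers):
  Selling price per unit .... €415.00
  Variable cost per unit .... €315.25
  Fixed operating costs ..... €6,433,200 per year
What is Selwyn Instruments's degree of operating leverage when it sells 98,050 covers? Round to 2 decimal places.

2.92

Contribution at this volume is 98,050 × €99.75 = €9,780,487.50.
EBIT = €9,780,487.50 − €6,433,200 = €3,347,287.50.
DOL = contribution ÷ EBIT = €9,780,487.50 ÷ €3,347,287.50 = 2.9219.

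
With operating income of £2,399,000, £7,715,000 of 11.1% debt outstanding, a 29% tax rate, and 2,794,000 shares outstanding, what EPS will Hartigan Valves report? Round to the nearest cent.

£0.39

Pre-tax income = £2,399,000 − £856,365.00 = £1,542,635.00.
Net income = £1,542,635.00 × (1 − 0.29) = £1,095,270.85.
EPS = £1,095,270.85 ÷ 2,794,000 = £0.39.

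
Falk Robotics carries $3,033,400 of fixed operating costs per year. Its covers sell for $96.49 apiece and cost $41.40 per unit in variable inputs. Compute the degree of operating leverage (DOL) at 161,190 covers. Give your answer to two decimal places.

1.52

Total contribution margin = 161,190 × $55.09 = $8,879,957.10.
Operating income = contribution − fixed costs = $8,879,957.10 − $3,033,400 = $5,846,557.10.
DOL = contribution ÷ EBIT = $8,879,957.10 ÷ $5,846,557.10 = 1.5188.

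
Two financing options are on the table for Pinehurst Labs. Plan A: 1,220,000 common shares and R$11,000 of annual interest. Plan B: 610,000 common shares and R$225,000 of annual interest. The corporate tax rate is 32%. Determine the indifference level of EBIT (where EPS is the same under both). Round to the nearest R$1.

Set EPS_A = EPS_B: (EBIT − R$11,000)(1 − 0.32) ÷ 1,220,000 = (EBIT − R$225,000)(1 − 0.32) ÷ 610,000.
The (1 − t) factor cancels: (EBIT − 11,000) × 610,000 = (EBIT − 225,000) × 1,220,000.
EBIT × (1,220,000 − 610,000) = 225,000 × 1,220,000 − 11,000 × 610,000 = 267,790,000,000, so EBIT = 267,790,000,000 ÷ 610,000 = 439,000.00.

R$439,000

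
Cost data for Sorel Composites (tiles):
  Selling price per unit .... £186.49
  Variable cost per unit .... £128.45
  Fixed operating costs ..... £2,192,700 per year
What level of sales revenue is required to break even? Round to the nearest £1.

£7,045,428

Contribution margin per unit = £186.49 − £128.45 = £58.04, a CM ratio of £58.04 ÷ £186.49 = 0.3112.
Break-even revenue = fixed costs × price ÷ CM = £2,192,700 × £186.49 ÷ £58.04 = £7,045,428.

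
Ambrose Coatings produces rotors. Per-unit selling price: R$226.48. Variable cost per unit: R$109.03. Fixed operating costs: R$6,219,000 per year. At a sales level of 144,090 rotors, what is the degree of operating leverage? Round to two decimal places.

Total contribution margin = 144,090 × R$117.45 = R$16,923,370.50.
Subtracting fixed costs: EBIT = R$16,923,370.50 − R$6,219,000 = R$10,704,370.50.
DOL = contribution ÷ EBIT = R$16,923,370.50 ÷ R$10,704,370.50 = 1.5810.

1.58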